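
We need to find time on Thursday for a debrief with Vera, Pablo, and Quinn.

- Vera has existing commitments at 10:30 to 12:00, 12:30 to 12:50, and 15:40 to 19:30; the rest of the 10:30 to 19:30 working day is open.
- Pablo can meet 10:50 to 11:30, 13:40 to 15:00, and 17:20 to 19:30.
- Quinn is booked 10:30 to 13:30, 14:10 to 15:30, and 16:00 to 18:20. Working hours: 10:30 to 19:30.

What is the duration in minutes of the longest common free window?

30 minutes

Vera free within 10:30–19:30: 12:00–12:30, 12:50–15:40.
Quinn free within 10:30–19:30: 13:30–14:10, 15:30–16:00, 18:20–19:30.
Vera ∩ Pablo: 13:40–15:00.
Vera ∩ Pablo ∩ Quinn: 13:40–14:10.
Single common window of 30 minutes.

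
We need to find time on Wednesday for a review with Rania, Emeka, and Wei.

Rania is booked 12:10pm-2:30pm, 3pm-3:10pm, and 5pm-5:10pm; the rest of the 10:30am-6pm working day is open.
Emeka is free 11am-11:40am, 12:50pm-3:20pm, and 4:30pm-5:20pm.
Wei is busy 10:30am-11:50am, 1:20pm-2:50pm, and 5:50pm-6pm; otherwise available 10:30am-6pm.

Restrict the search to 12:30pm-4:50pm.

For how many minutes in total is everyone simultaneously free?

Rania free within 10:30–18:00: 10:30–12:10, 14:30–15:00, 15:10–17:00, 17:10–18:00.
Wei free within 10:30–18:00: 11:50–13:20, 14:50–17:50.
Rania ∩ Emeka: 11:00–11:40, 14:30–15:00, 15:10–15:20, 16:30–17:00, 17:10–17:20.
Rania ∩ Emeka ∩ Wei: 14:50–15:00, 15:10–15:20, 16:30–17:00, 17:10–17:20.
Restricted to 12:30–16:50: 14:50–15:00, 15:10–15:20, 16:30–16:50.
Total common minutes: 10 + 10 + 20 = 40.

40 minutes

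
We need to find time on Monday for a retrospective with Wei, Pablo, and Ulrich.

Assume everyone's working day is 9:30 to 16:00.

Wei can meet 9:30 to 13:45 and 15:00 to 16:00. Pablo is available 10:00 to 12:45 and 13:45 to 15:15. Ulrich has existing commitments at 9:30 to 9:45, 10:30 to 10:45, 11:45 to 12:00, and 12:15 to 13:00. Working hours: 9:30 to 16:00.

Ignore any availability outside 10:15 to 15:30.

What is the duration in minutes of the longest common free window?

60 minutes

Ulrich free within 09:30–16:00: 09:45–10:30, 10:45–11:45, 12:00–12:15, 13:00–16:00.
Wei ∩ Pablo: 10:00–12:45, 15:00–15:15.
Wei ∩ Pablo ∩ Ulrich: 10:00–10:30, 10:45–11:45, 12:00–12:15, 15:00–15:15.
Restricted to 10:15–15:30: 10:15–10:30, 10:45–11:45, 12:00–12:15, 15:00–15:15.
Common window lengths: 15, 60, 15, 15 min; longest is 60.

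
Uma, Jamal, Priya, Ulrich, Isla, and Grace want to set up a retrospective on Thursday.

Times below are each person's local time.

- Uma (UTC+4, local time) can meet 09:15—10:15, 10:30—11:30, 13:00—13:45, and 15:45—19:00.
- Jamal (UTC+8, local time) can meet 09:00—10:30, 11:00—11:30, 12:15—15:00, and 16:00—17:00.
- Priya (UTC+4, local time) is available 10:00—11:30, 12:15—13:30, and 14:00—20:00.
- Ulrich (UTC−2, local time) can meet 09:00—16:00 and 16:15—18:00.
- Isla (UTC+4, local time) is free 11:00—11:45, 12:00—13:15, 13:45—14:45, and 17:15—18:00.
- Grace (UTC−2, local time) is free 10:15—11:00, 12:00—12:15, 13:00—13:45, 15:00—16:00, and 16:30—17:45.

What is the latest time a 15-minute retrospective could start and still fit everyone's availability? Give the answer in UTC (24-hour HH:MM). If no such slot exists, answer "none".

none

Uma → UTC: 05:15–06:15, 06:30–07:30, 09:00–09:45, 11:45–15:00.
Jamal → UTC: 01:00–02:30, 03:00–03:30, 04:15–07:00, 08:00–09:00.
Priya → UTC: 06:00–07:30, 08:15–09:30, 10:00–16:00.
Ulrich → UTC: 11:00–18:00, 18:15–20:00.
Isla → UTC: 07:00–07:45, 08:00–09:15, 09:45–10:45, 13:15–14:00.
Grace → UTC: 12:15–13:00, 14:00–14:15, 15:00–15:45, 17:00–18:00, 18:30–19:45.
Uma ∩ Jamal: 05:15–06:15, 06:30–07:00.
Uma ∩ Jamal ∩ Priya: 06:00–06:15, 06:30–07:00.
Uma ∩ Jamal ∩ Priya ∩ Ulrich: (none).
Uma ∩ Jamal ∩ Priya ∩ Ulrich ∩ Isla: (none).
Uma ∩ Jamal ∩ Priya ∩ Ulrich ∩ Isla ∩ Grace: (none).
Windows ≥ 15 min: (none).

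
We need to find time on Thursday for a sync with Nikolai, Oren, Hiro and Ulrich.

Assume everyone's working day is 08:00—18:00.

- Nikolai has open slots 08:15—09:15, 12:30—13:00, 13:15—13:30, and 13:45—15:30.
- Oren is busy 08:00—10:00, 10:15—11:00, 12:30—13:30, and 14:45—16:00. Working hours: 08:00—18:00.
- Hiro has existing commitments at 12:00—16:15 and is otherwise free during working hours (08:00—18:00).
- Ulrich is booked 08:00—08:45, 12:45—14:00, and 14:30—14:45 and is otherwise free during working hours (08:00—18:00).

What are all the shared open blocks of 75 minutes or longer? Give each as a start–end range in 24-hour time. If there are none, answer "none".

Oren free within 08:00–18:00: 10:00–10:15, 11:00–12:30, 13:30–14:45, 16:00–18:00.
Hiro free within 08:00–18:00: 08:00–12:00, 16:15–18:00.
Ulrich free within 08:00–18:00: 08:45–12:45, 14:00–14:30, 14:45–18:00.
Nikolai ∩ Oren: 13:45–14:45.
Nikolai ∩ Oren ∩ Hiro: (none).
Nikolai ∩ Oren ∩ Hiro ∩ Ulrich: (none).
Windows ≥ 75 min: (none).

none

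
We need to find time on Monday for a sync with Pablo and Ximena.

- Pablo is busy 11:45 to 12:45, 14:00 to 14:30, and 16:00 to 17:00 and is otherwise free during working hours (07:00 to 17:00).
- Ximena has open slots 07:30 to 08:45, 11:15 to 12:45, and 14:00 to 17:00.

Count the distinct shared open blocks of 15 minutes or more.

Pablo free within 07:00–17:00: 07:00–11:45, 12:45–14:00, 14:30–16:00.
Pablo ∩ Ximena: 07:30–08:45, 11:15–11:45, 14:30–16:00.
Windows ≥ 15 min: 07:30–08:45, 11:15–11:45, 14:30–16:00.
That's 3 windows.

3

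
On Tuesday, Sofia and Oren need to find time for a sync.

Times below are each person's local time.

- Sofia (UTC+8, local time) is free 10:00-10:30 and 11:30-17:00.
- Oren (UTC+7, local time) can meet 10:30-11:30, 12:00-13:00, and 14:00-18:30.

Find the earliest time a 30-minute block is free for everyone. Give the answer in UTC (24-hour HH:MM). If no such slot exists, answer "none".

Sofia → UTC: 02:00–02:30, 03:30–09:00.
Oren → UTC: 03:30–04:30, 05:00–06:00, 07:00–11:30.
Sofia ∩ Oren: 03:30–04:30, 05:00–06:00, 07:00–09:00.
Windows ≥ 30 min: 03:30–04:30, 05:00–06:00, 07:00–09:00.
Earliest such window starts at 03:30.

03:30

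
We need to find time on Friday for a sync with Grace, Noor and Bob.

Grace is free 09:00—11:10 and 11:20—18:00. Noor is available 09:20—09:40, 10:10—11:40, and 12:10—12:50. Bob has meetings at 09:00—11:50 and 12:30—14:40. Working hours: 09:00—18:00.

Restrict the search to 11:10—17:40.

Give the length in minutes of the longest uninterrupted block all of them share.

20 minutes

Bob free within 09:00–18:00: 11:50–12:30, 14:40–18:00.
Grace ∩ Noor: 09:20–09:40, 10:10–11:10, 11:20–11:40, 12:10–12:50.
Grace ∩ Noor ∩ Bob: 12:10–12:30.
Restricted to 11:10–17:40: 12:10–12:30.
Single common window of 20 minutes.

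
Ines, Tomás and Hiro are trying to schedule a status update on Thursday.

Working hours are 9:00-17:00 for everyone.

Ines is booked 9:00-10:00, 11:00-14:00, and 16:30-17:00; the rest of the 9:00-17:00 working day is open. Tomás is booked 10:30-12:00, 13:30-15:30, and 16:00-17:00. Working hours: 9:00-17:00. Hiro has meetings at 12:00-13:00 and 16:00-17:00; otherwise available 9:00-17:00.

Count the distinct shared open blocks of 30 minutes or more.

Ines free within 09:00–17:00: 10:00–11:00, 14:00–16:30.
Tomás free within 09:00–17:00: 09:00–10:30, 12:00–13:30, 15:30–16:00.
Hiro free within 09:00–17:00: 09:00–12:00, 13:00–16:00.
Ines ∩ Tomás: 10:00–10:30, 15:30–16:00.
Ines ∩ Tomás ∩ Hiro: 10:00–10:30, 15:30–16:00.
Windows ≥ 30 min: 10:00–10:30, 15:30–16:00.
That's 2 windows.

2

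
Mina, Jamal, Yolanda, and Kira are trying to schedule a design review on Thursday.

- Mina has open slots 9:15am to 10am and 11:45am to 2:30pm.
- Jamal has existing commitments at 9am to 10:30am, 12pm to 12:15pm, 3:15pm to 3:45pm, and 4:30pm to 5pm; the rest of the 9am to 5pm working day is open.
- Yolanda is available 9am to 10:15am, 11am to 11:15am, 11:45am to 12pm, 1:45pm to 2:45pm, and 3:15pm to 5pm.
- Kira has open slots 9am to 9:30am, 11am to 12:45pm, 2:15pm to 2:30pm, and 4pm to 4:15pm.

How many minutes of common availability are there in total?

30 minutes

Jamal free within 09:00–17:00: 10:30–12:00, 12:15–15:15, 15:45–16:30.
Mina ∩ Jamal: 11:45–12:00, 12:15–14:30.
Mina ∩ Jamal ∩ Yolanda: 11:45–12:00, 13:45–14:30.
Mina ∩ Jamal ∩ Yolanda ∩ Kira: 11:45–12:00, 14:15–14:30.
Total common minutes: 15 + 15 = 30.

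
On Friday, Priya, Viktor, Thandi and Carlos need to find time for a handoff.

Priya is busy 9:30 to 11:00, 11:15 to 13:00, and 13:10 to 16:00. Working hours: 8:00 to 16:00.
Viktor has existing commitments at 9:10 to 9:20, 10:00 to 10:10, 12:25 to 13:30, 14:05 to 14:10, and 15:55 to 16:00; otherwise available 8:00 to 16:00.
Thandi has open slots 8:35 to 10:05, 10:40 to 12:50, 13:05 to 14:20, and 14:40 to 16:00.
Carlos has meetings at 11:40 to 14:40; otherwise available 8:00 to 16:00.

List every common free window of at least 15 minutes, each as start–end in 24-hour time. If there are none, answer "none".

08:35–09:10, 11:00–11:15

Priya free within 08:00–16:00: 08:00–09:30, 11:00–11:15, 13:00–13:10.
Viktor free within 08:00–16:00: 08:00–09:10, 09:20–10:00, 10:10–12:25, 13:30–14:05, 14:10–15:55.
Carlos free within 08:00–16:00: 08:00–11:40, 14:40–16:00.
Priya ∩ Viktor: 08:00–09:10, 09:20–09:30, 11:00–11:15.
Priya ∩ Viktor ∩ Thandi: 08:35–09:10, 09:20–09:30, 11:00–11:15.
Priya ∩ Viktor ∩ Thandi ∩ Carlos: 08:35–09:10, 09:20–09:30, 11:00–11:15.
Windows ≥ 15 min: 08:35–09:10, 11:00–11:15.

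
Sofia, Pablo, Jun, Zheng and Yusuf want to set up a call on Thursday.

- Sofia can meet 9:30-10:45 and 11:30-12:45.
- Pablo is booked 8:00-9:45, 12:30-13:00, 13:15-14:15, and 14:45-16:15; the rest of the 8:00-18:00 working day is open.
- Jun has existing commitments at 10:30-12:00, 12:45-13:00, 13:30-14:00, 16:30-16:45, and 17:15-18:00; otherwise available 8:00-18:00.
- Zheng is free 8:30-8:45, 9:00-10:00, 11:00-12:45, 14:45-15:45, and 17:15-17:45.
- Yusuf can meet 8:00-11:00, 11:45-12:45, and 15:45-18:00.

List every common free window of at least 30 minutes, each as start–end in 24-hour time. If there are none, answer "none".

Pablo free within 08:00–18:00: 09:45–12:30, 13:00–13:15, 14:15–14:45, 16:15–18:00.
Jun free within 08:00–18:00: 08:00–10:30, 12:00–12:45, 13:00–13:30, 14:00–16:30, 16:45–17:15.
Sofia ∩ Pablo: 09:45–10:45, 11:30–12:30.
Sofia ∩ Pablo ∩ Jun: 09:45–10:30, 12:00–12:30.
Sofia ∩ Pablo ∩ Jun ∩ Zheng: 09:45–10:00, 12:00–12:30.
Sofia ∩ Pablo ∩ Jun ∩ Zheng ∩ Yusuf: 09:45–10:00, 12:00–12:30.
Windows ≥ 30 min: 12:00–12:30.

12:00–12:30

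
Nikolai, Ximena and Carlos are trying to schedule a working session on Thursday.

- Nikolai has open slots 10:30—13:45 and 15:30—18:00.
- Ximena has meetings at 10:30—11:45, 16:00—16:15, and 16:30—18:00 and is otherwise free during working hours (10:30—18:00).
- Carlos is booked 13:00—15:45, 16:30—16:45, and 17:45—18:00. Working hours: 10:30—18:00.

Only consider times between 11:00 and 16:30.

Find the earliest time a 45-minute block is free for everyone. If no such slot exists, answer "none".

11:45

Ximena free within 10:30–18:00: 11:45–16:00, 16:15–16:30.
Carlos free within 10:30–18:00: 10:30–13:00, 15:45–16:30, 16:45–17:45.
Nikolai ∩ Ximena: 11:45–13:45, 15:30–16:00, 16:15–16:30.
Nikolai ∩ Ximena ∩ Carlos: 11:45–13:00, 15:45–16:00, 16:15–16:30.
Restricted to 11:00–16:30: 11:45–13:00, 15:45–16:00, 16:15–16:30.
Windows ≥ 45 min: 11:45–13:00.
Earliest such window starts at 11:45.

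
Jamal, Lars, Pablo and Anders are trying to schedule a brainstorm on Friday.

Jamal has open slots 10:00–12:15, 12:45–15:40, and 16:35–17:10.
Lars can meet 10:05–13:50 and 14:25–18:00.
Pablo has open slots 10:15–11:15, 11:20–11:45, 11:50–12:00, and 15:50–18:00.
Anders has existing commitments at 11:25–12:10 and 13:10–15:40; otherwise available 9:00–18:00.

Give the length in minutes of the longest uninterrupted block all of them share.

60 minutes

Anders free within 09:00–18:00: 09:00–11:25, 12:10–13:10, 15:40–18:00.
Jamal ∩ Lars: 10:05–12:15, 12:45–13:50, 14:25–15:40, 16:35–17:10.
Jamal ∩ Lars ∩ Pablo: 10:15–11:15, 11:20–11:45, 11:50–12:00, 16:35–17:10.
Jamal ∩ Lars ∩ Pablo ∩ Anders: 10:15–11:15, 11:20–11:25, 16:35–17:10.
Common window lengths: 60, 5, 35 min; longest is 60.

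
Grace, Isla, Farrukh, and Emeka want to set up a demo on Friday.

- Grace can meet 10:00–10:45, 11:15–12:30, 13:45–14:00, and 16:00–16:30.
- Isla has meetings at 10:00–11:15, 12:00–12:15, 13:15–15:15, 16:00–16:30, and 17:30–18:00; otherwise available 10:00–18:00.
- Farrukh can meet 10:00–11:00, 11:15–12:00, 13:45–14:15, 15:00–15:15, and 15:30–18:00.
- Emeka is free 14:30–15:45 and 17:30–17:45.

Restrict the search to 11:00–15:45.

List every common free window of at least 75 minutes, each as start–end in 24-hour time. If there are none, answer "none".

Isla free within 10:00–18:00: 11:15–12:00, 12:15–13:15, 15:15–16:00, 16:30–17:30.
Grace ∩ Isla: 11:15–12:00, 12:15–12:30.
Grace ∩ Isla ∩ Farrukh: 11:15–12:00.
Grace ∩ Isla ∩ Farrukh ∩ Emeka: (none).
Restricted to 11:00–15:45: (none).
Windows ≥ 75 min: (none).

none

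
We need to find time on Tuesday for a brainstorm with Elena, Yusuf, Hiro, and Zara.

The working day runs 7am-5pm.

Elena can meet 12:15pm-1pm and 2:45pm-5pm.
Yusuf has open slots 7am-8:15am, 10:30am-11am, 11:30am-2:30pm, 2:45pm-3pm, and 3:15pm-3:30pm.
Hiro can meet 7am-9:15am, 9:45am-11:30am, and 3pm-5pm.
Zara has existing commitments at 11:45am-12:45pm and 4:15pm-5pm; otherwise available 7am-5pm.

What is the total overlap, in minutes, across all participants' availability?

15 minutes

Zara free within 07:00–17:00: 07:00–11:45, 12:45–16:15.
Elena ∩ Yusuf: 12:15–13:00, 14:45–15:00, 15:15–15:30.
Elena ∩ Yusuf ∩ Hiro: 15:15–15:30.
Elena ∩ Yusuf ∩ Hiro ∩ Zara: 15:15–15:30.
Total common minutes: 15.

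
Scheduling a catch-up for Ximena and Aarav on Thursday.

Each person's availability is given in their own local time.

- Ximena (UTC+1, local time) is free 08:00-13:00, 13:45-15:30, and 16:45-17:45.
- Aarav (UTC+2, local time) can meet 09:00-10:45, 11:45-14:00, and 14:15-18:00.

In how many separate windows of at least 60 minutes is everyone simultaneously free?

3

Ximena → UTC: 07:00–12:00, 12:45–14:30, 15:45–16:45.
Aarav → UTC: 07:00–08:45, 09:45–12:00, 12:15–16:00.
Ximena ∩ Aarav: 07:00–08:45, 09:45–12:00, 12:45–14:30, 15:45–16:00.
Windows ≥ 60 min: 07:00–08:45, 09:45–12:00, 12:45–14:30.
That's 3 windows.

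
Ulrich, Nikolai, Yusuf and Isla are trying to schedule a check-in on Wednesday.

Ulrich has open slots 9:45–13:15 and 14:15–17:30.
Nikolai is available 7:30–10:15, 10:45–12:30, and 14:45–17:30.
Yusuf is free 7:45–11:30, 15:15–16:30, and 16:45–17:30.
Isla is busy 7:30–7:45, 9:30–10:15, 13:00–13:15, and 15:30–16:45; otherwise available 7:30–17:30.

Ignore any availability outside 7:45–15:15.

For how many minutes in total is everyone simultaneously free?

45 minutes

Isla free within 07:30–17:30: 07:45–09:30, 10:15–13:00, 13:15–15:30, 16:45–17:30.
Ulrich ∩ Nikolai: 09:45–10:15, 10:45–12:30, 14:45–17:30.
Ulrich ∩ Nikolai ∩ Yusuf: 09:45–10:15, 10:45–11:30, 15:15–16:30, 16:45–17:30.
Ulrich ∩ Nikolai ∩ Yusuf ∩ Isla: 10:45–11:30, 15:15–15:30, 16:45–17:30.
Restricted to 07:45–15:15: 10:45–11:30.
Total common minutes: 45.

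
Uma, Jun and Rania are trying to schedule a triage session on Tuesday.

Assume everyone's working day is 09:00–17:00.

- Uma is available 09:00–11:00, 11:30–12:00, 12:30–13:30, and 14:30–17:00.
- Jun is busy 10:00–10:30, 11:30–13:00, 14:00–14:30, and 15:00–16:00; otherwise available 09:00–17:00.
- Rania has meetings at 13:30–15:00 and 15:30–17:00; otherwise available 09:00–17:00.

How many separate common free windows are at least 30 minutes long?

Jun free within 09:00–17:00: 09:00–10:00, 10:30–11:30, 13:00–14:00, 14:30–15:00, 16:00–17:00.
Rania free within 09:00–17:00: 09:00–13:30, 15:00–15:30.
Uma ∩ Jun: 09:00–10:00, 10:30–11:00, 13:00–13:30, 14:30–15:00, 16:00–17:00.
Uma ∩ Jun ∩ Rania: 09:00–10:00, 10:30–11:00, 13:00–13:30.
Windows ≥ 30 min: 09:00–10:00, 10:30–11:00, 13:00–13:30.
That's 3 windows.

3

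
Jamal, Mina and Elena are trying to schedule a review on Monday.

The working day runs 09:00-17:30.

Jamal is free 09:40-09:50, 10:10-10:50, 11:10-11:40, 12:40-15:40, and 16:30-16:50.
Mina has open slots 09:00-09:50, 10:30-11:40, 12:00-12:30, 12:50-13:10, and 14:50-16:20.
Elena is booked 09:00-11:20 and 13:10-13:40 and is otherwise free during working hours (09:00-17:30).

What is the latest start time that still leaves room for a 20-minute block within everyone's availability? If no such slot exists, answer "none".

Elena free within 09:00–17:30: 11:20–13:10, 13:40–17:30.
Jamal ∩ Mina: 09:40–09:50, 10:30–10:50, 11:10–11:40, 12:50–13:10, 14:50–15:40.
Jamal ∩ Mina ∩ Elena: 11:20–11:40, 12:50–13:10, 14:50–15:40.
Windows ≥ 20 min: 11:20–11:40, 12:50–13:10, 14:50–15:40.
Latest start in the last window 14:50–15:40 is 15:40 − 20 min = 15:20.

15:20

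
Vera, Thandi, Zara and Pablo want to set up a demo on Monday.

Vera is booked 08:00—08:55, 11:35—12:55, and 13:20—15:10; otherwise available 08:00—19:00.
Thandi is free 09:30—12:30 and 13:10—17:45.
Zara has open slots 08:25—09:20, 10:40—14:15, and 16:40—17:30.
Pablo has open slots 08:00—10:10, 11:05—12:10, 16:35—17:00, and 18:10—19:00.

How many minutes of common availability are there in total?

50 minutes

Vera free within 08:00–19:00: 08:55–11:35, 12:55–13:20, 15:10–19:00.
Vera ∩ Thandi: 09:30–11:35, 13:10–13:20, 15:10–17:45.
Vera ∩ Thandi ∩ Zara: 10:40–11:35, 13:10–13:20, 16:40–17:30.
Vera ∩ Thandi ∩ Zara ∩ Pablo: 11:05–11:35, 16:40–17:00.
Total common minutes: 30 + 20 = 50.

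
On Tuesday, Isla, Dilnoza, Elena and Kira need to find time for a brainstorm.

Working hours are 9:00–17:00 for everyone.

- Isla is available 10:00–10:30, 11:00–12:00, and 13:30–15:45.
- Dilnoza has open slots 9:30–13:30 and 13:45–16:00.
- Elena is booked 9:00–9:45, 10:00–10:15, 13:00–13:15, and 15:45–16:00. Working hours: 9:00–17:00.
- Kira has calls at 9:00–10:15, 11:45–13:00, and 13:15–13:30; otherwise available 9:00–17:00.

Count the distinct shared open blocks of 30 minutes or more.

Elena free within 09:00–17:00: 09:45–10:00, 10:15–13:00, 13:15–15:45, 16:00–17:00.
Kira free within 09:00–17:00: 10:15–11:45, 13:00–13:15, 13:30–17:00.
Isla ∩ Dilnoza: 10:00–10:30, 11:00–12:00, 13:45–15:45.
Isla ∩ Dilnoza ∩ Elena: 10:15–10:30, 11:00–12:00, 13:45–15:45.
Isla ∩ Dilnoza ∩ Elena ∩ Kira: 10:15–10:30, 11:00–11:45, 13:45–15:45.
Windows ≥ 30 min: 11:00–11:45, 13:45–15:45.
That's 2 windows.

2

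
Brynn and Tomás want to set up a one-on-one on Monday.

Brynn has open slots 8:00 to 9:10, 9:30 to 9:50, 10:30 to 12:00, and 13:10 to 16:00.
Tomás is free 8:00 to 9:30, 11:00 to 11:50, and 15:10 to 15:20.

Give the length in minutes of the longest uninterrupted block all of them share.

70 minutes

Brynn ∩ Tomás: 08:00–09:10, 11:00–11:50, 15:10–15:20.
Common window lengths: 70, 50, 10 min; longest is 70.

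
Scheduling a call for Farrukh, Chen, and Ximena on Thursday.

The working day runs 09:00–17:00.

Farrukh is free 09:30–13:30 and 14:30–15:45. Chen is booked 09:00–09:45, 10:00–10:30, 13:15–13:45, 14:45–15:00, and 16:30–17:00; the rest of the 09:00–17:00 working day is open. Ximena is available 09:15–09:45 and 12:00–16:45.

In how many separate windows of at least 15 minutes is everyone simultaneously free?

3

Chen free within 09:00–17:00: 09:45–10:00, 10:30–13:15, 13:45–14:45, 15:00–16:30.
Farrukh ∩ Chen: 09:45–10:00, 10:30–13:15, 14:30–14:45, 15:00–15:45.
Farrukh ∩ Chen ∩ Ximena: 12:00–13:15, 14:30–14:45, 15:00–15:45.
Windows ≥ 15 min: 12:00–13:15, 14:30–14:45, 15:00–15:45.
That's 3 windows.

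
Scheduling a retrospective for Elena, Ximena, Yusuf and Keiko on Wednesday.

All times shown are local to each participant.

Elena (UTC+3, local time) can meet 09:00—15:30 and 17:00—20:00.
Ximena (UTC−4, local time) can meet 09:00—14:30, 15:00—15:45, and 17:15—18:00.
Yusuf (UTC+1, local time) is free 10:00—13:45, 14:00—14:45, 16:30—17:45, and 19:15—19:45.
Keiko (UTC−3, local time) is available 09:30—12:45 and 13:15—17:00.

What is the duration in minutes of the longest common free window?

30 minutes

Elena → UTC: 06:00–12:30, 14:00–17:00.
Ximena → UTC: 13:00–18:30, 19:00–19:45, 21:15–22:00.
Yusuf → UTC: 09:00–12:45, 13:00–13:45, 15:30–16:45, 18:15–18:45.
Keiko → UTC: 12:30–15:45, 16:15–20:00.
Elena ∩ Ximena: 14:00–17:00.
Elena ∩ Ximena ∩ Yusuf: 15:30–16:45.
Elena ∩ Ximena ∩ Yusuf ∩ Keiko: 15:30–15:45, 16:15–16:45.
Common window lengths: 15, 30 min; longest is 30.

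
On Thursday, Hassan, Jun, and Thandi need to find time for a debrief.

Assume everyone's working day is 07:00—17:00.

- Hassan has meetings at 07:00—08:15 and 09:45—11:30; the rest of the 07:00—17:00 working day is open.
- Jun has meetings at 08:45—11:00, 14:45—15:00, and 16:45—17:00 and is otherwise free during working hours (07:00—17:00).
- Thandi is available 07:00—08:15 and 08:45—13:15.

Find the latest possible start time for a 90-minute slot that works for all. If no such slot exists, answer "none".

Hassan free within 07:00–17:00: 08:15–09:45, 11:30–17:00.
Jun free within 07:00–17:00: 07:00–08:45, 11:00–14:45, 15:00–16:45.
Hassan ∩ Jun: 08:15–08:45, 11:30–14:45, 15:00–16:45.
Hassan ∩ Jun ∩ Thandi: 11:30–13:15.
Windows ≥ 90 min: 11:30–13:15.
Latest start in the last window 11:30–13:15 is 13:15 − 90 min = 11:45.

11:45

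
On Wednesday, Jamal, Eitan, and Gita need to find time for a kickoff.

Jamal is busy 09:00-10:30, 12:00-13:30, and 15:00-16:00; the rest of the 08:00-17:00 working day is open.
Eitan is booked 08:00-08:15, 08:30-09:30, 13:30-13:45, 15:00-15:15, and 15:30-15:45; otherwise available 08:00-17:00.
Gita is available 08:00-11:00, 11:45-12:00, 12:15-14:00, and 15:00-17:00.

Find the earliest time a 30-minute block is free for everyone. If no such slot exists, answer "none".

Jamal free within 08:00–17:00: 08:00–09:00, 10:30–12:00, 13:30–15:00, 16:00–17:00.
Eitan free within 08:00–17:00: 08:15–08:30, 09:30–13:30, 13:45–15:00, 15:15–15:30, 15:45–17:00.
Jamal ∩ Eitan: 08:15–08:30, 10:30–12:00, 13:45–15:00, 16:00–17:00.
Jamal ∩ Eitan ∩ Gita: 08:15–08:30, 10:30–11:00, 11:45–12:00, 13:45–14:00, 16:00–17:00.
Windows ≥ 30 min: 10:30–11:00, 16:00–17:00.
Earliest such window starts at 10:30.

10:30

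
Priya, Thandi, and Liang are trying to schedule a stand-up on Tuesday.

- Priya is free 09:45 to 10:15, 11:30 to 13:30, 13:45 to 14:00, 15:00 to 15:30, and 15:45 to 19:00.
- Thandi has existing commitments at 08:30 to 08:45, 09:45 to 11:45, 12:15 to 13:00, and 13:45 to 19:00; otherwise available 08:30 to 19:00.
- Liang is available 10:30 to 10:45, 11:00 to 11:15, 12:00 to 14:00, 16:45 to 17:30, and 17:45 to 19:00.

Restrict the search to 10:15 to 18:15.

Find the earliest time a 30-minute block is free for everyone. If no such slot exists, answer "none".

Thandi free within 08:30–19:00: 08:45–09:45, 11:45–12:15, 13:00–13:45.
Priya ∩ Thandi: 11:45–12:15, 13:00–13:30.
Priya ∩ Thandi ∩ Liang: 12:00–12:15, 13:00–13:30.
Restricted to 10:15–18:15: 12:00–12:15, 13:00–13:30.
Windows ≥ 30 min: 13:00–13:30.
Earliest such window starts at 13:00.

13:00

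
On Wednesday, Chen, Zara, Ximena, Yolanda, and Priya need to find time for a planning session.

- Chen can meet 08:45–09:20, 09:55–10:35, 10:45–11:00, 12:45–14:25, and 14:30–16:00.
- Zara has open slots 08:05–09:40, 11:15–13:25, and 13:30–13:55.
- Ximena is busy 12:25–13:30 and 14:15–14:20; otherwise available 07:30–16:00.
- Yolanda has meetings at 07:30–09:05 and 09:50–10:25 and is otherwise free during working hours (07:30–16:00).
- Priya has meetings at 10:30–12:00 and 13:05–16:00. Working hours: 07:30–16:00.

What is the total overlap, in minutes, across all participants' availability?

Ximena free within 07:30–16:00: 07:30–12:25, 13:30–14:15, 14:20–16:00.
Yolanda free within 07:30–16:00: 09:05–09:50, 10:25–16:00.
Priya free within 07:30–16:00: 07:30–10:30, 12:00–13:05.
Chen ∩ Zara: 08:45–09:20, 12:45–13:25, 13:30–13:55.
Chen ∩ Zara ∩ Ximena: 08:45–09:20, 13:30–13:55.
Chen ∩ Zara ∩ Ximena ∩ Yolanda: 09:05–09:20, 13:30–13:55.
Chen ∩ Zara ∩ Ximena ∩ Yolanda ∩ Priya: 09:05–09:20.
Total common minutes: 15.

15 minutes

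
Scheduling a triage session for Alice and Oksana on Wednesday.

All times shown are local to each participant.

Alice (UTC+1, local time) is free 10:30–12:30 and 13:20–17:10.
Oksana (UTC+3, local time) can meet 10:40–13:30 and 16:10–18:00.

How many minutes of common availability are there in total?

Alice → UTC: 09:30–11:30, 12:20–16:10.
Oksana → UTC: 07:40–10:30, 13:10–15:00.
Alice ∩ Oksana: 09:30–10:30, 13:10–15:00.
Total common minutes: 60 + 110 = 170.

170 minutes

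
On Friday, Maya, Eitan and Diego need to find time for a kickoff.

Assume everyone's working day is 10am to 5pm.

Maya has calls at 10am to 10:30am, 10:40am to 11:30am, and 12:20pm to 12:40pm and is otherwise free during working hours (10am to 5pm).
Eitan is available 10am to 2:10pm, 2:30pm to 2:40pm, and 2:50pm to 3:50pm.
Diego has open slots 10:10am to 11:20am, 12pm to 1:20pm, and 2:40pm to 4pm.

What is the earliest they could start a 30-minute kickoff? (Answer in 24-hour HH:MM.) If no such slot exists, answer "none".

Maya free within 10:00–17:00: 10:30–10:40, 11:30–12:20, 12:40–17:00.
Maya ∩ Eitan: 10:30–10:40, 11:30–12:20, 12:40–14:10, 14:30–14:40, 14:50–15:50.
Maya ∩ Eitan ∩ Diego: 10:30–10:40, 12:00–12:20, 12:40–13:20, 14:50–15:50.
Windows ≥ 30 min: 12:40–13:20, 14:50–15:50.
Earliest such window starts at 12:40.

12:40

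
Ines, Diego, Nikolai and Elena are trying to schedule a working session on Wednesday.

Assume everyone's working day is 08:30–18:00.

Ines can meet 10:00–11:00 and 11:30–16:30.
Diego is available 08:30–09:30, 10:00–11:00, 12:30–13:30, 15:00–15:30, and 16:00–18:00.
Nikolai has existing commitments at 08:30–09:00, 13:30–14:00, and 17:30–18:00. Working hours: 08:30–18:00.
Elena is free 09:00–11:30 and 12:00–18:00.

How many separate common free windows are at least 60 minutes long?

2

Nikolai free within 08:30–18:00: 09:00–13:30, 14:00–17:30.
Ines ∩ Diego: 10:00–11:00, 12:30–13:30, 15:00–15:30, 16:00–16:30.
Ines ∩ Diego ∩ Nikolai: 10:00–11:00, 12:30–13:30, 15:00–15:30, 16:00–16:30.
Ines ∩ Diego ∩ Nikolai ∩ Elena: 10:00–11:00, 12:30–13:30, 15:00–15:30, 16:00–16:30.
Windows ≥ 60 min: 10:00–11:00, 12:30–13:30.
That's 2 windows.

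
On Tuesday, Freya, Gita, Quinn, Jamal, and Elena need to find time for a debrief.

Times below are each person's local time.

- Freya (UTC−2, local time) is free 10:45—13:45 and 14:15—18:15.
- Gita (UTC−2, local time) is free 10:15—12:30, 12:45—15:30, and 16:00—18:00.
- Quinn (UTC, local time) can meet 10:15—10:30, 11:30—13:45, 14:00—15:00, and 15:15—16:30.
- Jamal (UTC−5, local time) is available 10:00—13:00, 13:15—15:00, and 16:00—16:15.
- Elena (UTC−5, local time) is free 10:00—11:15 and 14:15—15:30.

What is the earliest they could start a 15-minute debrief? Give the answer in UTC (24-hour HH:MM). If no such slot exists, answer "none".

15:15

Freya → UTC: 12:45–15:45, 16:15–20:15.
Gita → UTC: 12:15–14:30, 14:45–17:30, 18:00–20:00.
Quinn → UTC: 10:15–10:30, 11:30–13:45, 14:00–15:00, 15:15–16:30.
Jamal → UTC: 15:00–18:00, 18:15–20:00, 21:00–21:15.
Elena → UTC: 15:00–16:15, 19:15–20:30.
Freya ∩ Gita: 12:45–14:30, 14:45–15:45, 16:15–17:30, 18:00–20:00.
Freya ∩ Gita ∩ Quinn: 12:45–13:45, 14:00–14:30, 14:45–15:00, 15:15–15:45, 16:15–16:30.
Freya ∩ Gita ∩ Quinn ∩ Jamal: 15:15–15:45, 16:15–16:30.
Freya ∩ Gita ∩ Quinn ∩ Jamal ∩ Elena: 15:15–15:45.
Windows ≥ 15 min: 15:15–15:45.
Earliest such window starts at 15:15.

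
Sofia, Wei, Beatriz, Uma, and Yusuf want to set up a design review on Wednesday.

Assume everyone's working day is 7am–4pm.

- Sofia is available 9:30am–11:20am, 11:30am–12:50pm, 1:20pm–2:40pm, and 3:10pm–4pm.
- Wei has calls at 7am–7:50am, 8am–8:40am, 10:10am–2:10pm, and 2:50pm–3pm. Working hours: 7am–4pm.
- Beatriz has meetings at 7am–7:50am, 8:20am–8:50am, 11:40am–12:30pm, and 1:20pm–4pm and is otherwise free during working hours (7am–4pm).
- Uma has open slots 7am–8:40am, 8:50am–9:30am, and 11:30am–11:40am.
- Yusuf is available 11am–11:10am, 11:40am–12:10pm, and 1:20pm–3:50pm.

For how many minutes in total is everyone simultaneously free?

Wei free within 07:00–16:00: 07:50–08:00, 08:40–10:10, 14:10–14:50, 15:00–16:00.
Beatriz free within 07:00–16:00: 07:50–08:20, 08:50–11:40, 12:30–13:20.
Sofia ∩ Wei: 09:30–10:10, 14:10–14:40, 15:10–16:00.
Sofia ∩ Wei ∩ Beatriz: 09:30–10:10.
Sofia ∩ Wei ∩ Beatriz ∩ Uma: (none).
Sofia ∩ Wei ∩ Beatriz ∩ Uma ∩ Yusuf: (none).
Total common minutes: 0.

0 minutes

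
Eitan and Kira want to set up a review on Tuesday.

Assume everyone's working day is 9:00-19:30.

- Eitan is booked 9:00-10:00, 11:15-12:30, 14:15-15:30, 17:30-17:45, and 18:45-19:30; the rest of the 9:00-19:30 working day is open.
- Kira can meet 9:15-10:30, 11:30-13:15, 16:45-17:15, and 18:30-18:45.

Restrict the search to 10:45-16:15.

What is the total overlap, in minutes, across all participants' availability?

45 minutes

Eitan free within 09:00–19:30: 10:00–11:15, 12:30–14:15, 15:30–17:30, 17:45–18:45.
Eitan ∩ Kira: 10:00–10:30, 12:30–13:15, 16:45–17:15, 18:30–18:45.
Restricted to 10:45–16:15: 12:30–13:15.
Total common minutes: 45.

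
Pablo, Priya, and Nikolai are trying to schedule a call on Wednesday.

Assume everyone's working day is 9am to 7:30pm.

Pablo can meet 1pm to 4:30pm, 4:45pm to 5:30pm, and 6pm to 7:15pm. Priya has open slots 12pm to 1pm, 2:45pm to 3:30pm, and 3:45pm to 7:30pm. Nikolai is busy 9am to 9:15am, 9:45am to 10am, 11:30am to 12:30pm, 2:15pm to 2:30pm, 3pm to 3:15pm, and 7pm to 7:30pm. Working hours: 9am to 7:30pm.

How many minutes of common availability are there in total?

Nikolai free within 09:00–19:30: 09:15–09:45, 10:00–11:30, 12:30–14:15, 14:30–15:00, 15:15–19:00.
Pablo ∩ Priya: 14:45–15:30, 15:45–16:30, 16:45–17:30, 18:00–19:15.
Pablo ∩ Priya ∩ Nikolai: 14:45–15:00, 15:15–15:30, 15:45–16:30, 16:45–17:30, 18:00–19:00.
Total common minutes: 15 + 15 + 45 + 45 + 60 = 180.

180 minutes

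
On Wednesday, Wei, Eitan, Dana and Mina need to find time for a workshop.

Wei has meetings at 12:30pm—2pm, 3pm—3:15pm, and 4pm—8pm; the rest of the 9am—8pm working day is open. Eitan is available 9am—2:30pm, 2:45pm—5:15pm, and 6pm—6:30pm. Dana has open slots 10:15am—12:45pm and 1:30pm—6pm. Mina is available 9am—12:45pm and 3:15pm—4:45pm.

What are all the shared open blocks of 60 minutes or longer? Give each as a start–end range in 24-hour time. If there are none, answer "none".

10:15–12:30

Wei free within 09:00–20:00: 09:00–12:30, 14:00–15:00, 15:15–16:00.
Wei ∩ Eitan: 09:00–12:30, 14:00–14:30, 14:45–15:00, 15:15–16:00.
Wei ∩ Eitan ∩ Dana: 10:15–12:30, 14:00–14:30, 14:45–15:00, 15:15–16:00.
Wei ∩ Eitan ∩ Dana ∩ Mina: 10:15–12:30, 15:15–16:00.
Windows ≥ 60 min: 10:15–12:30.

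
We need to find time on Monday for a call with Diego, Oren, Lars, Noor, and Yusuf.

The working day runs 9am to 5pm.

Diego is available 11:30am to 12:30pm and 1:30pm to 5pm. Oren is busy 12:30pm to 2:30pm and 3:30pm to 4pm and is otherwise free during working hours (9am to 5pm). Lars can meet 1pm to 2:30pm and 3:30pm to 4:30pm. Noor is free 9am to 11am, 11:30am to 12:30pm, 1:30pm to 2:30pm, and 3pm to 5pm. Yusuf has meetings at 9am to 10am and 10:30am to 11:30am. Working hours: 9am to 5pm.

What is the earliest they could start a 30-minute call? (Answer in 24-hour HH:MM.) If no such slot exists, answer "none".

16:00

Oren free within 09:00–17:00: 09:00–12:30, 14:30–15:30, 16:00–17:00.
Yusuf free within 09:00–17:00: 10:00–10:30, 11:30–17:00.
Diego ∩ Oren: 11:30–12:30, 14:30–15:30, 16:00–17:00.
Diego ∩ Oren ∩ Lars: 16:00–16:30.
Diego ∩ Oren ∩ Lars ∩ Noor: 16:00–16:30.
Diego ∩ Oren ∩ Lars ∩ Noor ∩ Yusuf: 16:00–16:30.
Windows ≥ 30 min: 16:00–16:30.
Earliest such window starts at 16:00.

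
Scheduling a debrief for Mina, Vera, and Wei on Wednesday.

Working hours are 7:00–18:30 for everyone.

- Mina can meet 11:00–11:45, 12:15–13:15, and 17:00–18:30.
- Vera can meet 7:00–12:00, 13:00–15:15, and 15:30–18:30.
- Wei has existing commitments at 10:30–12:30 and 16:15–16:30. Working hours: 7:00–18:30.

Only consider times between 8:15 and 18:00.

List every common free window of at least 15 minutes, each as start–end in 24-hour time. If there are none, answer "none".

Wei free within 07:00–18:30: 07:00–10:30, 12:30–16:15, 16:30–18:30.
Mina ∩ Vera: 11:00–11:45, 13:00–13:15, 17:00–18:30.
Mina ∩ Vera ∩ Wei: 13:00–13:15, 17:00–18:30.
Restricted to 08:15–18:00: 13:00–13:15, 17:00–18:00.
Windows ≥ 15 min: 13:00–13:15, 17:00–18:00.

13:00–13:15, 17:00–18:00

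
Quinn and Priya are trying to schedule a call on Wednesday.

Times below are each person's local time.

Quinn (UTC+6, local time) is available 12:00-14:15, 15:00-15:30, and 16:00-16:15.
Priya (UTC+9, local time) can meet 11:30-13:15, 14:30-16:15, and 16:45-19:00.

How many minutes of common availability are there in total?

135 minutes

Quinn → UTC: 06:00–08:15, 09:00–09:30, 10:00–10:15.
Priya → UTC: 02:30–04:15, 05:30–07:15, 07:45–10:00.
Quinn ∩ Priya: 06:00–07:15, 07:45–08:15, 09:00–09:30.
Total common minutes: 75 + 30 + 30 = 135.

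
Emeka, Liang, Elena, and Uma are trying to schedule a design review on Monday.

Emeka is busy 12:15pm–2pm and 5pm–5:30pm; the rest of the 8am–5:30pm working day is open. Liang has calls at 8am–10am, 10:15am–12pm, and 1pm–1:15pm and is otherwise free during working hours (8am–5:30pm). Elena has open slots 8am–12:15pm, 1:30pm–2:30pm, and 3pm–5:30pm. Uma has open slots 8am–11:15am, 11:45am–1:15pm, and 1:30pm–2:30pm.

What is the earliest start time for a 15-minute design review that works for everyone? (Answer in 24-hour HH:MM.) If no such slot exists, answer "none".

10:00

Emeka free within 08:00–17:30: 08:00–12:15, 14:00–17:00.
Liang free within 08:00–17:30: 10:00–10:15, 12:00–13:00, 13:15–17:30.
Emeka ∩ Liang: 10:00–10:15, 12:00–12:15, 14:00–17:00.
Emeka ∩ Liang ∩ Elena: 10:00–10:15, 12:00–12:15, 14:00–14:30, 15:00–17:00.
Emeka ∩ Liang ∩ Elena ∩ Uma: 10:00–10:15, 12:00–12:15, 14:00–14:30.
Windows ≥ 15 min: 10:00–10:15, 12:00–12:15, 14:00–14:30.
Earliest such window starts at 10:00.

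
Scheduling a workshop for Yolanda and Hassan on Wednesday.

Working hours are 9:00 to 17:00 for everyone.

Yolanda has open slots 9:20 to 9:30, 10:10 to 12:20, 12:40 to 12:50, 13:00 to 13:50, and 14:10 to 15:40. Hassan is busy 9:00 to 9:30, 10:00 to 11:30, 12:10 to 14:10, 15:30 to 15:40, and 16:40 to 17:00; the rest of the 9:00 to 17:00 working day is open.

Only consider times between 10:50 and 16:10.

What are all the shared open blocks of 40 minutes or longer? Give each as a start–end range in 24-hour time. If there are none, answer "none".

11:30–12:10, 14:10–15:30

Hassan free within 09:00–17:00: 09:30–10:00, 11:30–12:10, 14:10–15:30, 15:40–16:40.
Yolanda ∩ Hassan: 11:30–12:10, 14:10–15:30.
Restricted to 10:50–16:10: 11:30–12:10, 14:10–15:30.
Windows ≥ 40 min: 11:30–12:10, 14:10–15:30.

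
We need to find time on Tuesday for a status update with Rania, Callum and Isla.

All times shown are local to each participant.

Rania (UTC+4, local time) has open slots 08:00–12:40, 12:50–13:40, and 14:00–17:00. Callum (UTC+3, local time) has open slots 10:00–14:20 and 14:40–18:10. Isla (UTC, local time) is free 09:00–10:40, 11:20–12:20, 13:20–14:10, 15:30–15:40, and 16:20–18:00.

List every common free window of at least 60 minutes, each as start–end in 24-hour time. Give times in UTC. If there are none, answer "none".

none

Rania → UTC: 04:00–08:40, 08:50–09:40, 10:00–13:00.
Callum → UTC: 07:00–11:20, 11:40–15:10.
Isla → UTC: 09:00–10:40, 11:20–12:20, 13:20–14:10, 15:30–15:40, 16:20–18:00.
Rania ∩ Callum: 07:00–08:40, 08:50–09:40, 10:00–11:20, 11:40–13:00.
Rania ∩ Callum ∩ Isla: 09:00–09:40, 10:00–10:40, 11:40–12:20.
Windows ≥ 60 min: (none).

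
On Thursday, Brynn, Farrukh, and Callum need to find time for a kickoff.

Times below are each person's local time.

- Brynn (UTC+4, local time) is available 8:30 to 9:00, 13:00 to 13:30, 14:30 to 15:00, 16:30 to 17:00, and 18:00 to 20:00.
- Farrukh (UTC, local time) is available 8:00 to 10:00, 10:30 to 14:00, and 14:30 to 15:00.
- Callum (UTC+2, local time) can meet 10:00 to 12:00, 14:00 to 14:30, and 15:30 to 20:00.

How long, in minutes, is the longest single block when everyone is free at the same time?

30 minutes

Brynn → UTC: 04:30–05:00, 09:00–09:30, 10:30–11:00, 12:30–13:00, 14:00–16:00.
Farrukh → UTC: 08:00–10:00, 10:30–14:00, 14:30–15:00.
Callum → UTC: 08:00–10:00, 12:00–12:30, 13:30–18:00.
Brynn ∩ Farrukh: 09:00–09:30, 10:30–11:00, 12:30–13:00, 14:30–15:00.
Brynn ∩ Farrukh ∩ Callum: 09:00–09:30, 14:30–15:00.
Common window lengths: 30, 30 min; longest is 30.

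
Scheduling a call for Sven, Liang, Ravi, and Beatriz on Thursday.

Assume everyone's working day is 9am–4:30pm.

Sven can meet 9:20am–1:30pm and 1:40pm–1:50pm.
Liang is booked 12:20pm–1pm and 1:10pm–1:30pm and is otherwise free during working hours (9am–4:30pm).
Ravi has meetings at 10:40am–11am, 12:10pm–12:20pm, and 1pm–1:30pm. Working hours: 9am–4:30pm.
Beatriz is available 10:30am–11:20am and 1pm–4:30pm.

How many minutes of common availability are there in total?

Liang free within 09:00–16:30: 09:00–12:20, 13:00–13:10, 13:30–16:30.
Ravi free within 09:00–16:30: 09:00–10:40, 11:00–12:10, 12:20–13:00, 13:30–16:30.
Sven ∩ Liang: 09:20–12:20, 13:00–13:10, 13:40–13:50.
Sven ∩ Liang ∩ Ravi: 09:20–10:40, 11:00–12:10, 13:40–13:50.
Sven ∩ Liang ∩ Ravi ∩ Beatriz: 10:30–10:40, 11:00–11:20, 13:40–13:50.
Total common minutes: 10 + 20 + 10 = 40.

40 minutes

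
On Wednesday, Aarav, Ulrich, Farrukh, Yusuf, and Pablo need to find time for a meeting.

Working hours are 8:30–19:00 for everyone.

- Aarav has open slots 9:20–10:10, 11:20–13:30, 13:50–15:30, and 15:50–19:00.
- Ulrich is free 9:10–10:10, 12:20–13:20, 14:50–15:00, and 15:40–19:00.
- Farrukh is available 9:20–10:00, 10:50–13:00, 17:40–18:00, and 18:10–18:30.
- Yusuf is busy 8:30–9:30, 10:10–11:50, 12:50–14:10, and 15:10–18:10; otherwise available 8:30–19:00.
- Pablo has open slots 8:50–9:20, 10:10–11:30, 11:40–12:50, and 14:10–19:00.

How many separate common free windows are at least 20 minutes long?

Yusuf free within 08:30–19:00: 09:30–10:10, 11:50–12:50, 14:10–15:10, 18:10–19:00.
Aarav ∩ Ulrich: 09:20–10:10, 12:20–13:20, 14:50–15:00, 15:50–19:00.
Aarav ∩ Ulrich ∩ Farrukh: 09:20–10:00, 12:20–13:00, 17:40–18:00, 18:10–18:30.
Aarav ∩ Ulrich ∩ Farrukh ∩ Yusuf: 09:30–10:00, 12:20–12:50, 18:10–18:30.
Aarav ∩ Ulrich ∩ Farrukh ∩ Yusuf ∩ Pablo: 12:20–12:50, 18:10–18:30.
Windows ≥ 20 min: 12:20–12:50, 18:10–18:30.
That's 2 windows.

2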